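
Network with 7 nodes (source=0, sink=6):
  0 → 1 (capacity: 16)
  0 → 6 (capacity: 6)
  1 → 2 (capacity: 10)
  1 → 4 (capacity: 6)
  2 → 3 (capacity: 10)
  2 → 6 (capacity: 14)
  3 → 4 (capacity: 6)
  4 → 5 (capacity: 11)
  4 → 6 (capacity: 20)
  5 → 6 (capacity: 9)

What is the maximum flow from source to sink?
Maximum flow = 22

Max flow: 22

Flow assignment:
  0 → 1: 16/16
  0 → 6: 6/6
  1 → 2: 10/10
  1 → 4: 6/6
  2 → 6: 10/14
  4 → 6: 6/20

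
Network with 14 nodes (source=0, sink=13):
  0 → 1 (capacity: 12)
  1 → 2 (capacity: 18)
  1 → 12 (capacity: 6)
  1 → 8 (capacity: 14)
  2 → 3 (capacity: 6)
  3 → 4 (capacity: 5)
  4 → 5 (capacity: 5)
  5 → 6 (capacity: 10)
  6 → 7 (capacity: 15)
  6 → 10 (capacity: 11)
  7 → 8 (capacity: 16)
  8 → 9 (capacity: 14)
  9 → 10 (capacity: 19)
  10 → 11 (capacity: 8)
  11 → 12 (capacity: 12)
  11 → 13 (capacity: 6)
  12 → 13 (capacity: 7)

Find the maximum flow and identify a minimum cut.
Max flow = 12, Min cut edges: (0,1)

Maximum flow: 12
Minimum cut: (0,1)
Partition: S = [0], T = [1, 2, 3, 4, 5, 6, 7, 8, 9, 10, 11, 12, 13]

Max-flow min-cut theorem verified: both equal 12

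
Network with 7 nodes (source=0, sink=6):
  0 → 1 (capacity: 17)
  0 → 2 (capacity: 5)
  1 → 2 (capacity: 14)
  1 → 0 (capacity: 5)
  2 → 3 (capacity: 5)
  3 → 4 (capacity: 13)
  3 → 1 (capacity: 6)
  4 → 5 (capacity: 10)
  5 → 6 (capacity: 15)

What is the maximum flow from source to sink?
Maximum flow = 5

Max flow: 5

Flow assignment:
  0 → 1: 5/17
  1 → 2: 5/14
  2 → 3: 5/5
  3 → 4: 5/13
  4 → 5: 5/10
  5 → 6: 5/15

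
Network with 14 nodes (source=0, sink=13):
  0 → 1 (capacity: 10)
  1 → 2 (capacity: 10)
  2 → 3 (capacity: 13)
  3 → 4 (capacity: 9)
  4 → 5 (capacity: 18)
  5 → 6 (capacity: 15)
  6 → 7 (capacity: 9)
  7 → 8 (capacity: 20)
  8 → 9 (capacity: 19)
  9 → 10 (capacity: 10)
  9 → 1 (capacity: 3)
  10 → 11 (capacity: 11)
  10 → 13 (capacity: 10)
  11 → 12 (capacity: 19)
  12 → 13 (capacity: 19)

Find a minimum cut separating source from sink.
Min cut value = 9, edges: (6,7)

Min cut value: 9
Partition: S = [0, 1, 2, 3, 4, 5, 6], T = [7, 8, 9, 10, 11, 12, 13]
Cut edges: (6,7)

By max-flow min-cut theorem, max flow = min cut = 9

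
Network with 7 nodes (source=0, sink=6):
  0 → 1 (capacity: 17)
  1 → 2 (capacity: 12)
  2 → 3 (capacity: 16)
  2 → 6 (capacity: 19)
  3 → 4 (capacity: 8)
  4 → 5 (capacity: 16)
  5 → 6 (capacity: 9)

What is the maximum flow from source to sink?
Maximum flow = 12

Max flow: 12

Flow assignment:
  0 → 1: 12/17
  1 → 2: 12/12
  2 → 6: 12/19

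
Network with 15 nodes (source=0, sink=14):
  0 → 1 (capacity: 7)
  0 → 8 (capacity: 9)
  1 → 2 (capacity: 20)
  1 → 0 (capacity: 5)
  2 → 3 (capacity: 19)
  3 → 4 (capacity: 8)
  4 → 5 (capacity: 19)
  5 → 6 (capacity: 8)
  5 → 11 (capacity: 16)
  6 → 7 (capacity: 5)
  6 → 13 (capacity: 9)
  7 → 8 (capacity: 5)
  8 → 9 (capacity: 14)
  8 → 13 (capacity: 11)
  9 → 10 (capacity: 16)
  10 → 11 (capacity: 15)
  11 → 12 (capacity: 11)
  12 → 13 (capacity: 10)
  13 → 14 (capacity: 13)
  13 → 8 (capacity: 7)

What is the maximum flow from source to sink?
Maximum flow = 13

Max flow: 13

Flow assignment:
  0 → 1: 7/7
  0 → 8: 6/9
  1 → 2: 7/20
  2 → 3: 7/19
  3 → 4: 7/8
  4 → 5: 7/19
  5 → 6: 7/8
  6 → 13: 7/9
  8 → 13: 6/11
  13 → 14: 13/13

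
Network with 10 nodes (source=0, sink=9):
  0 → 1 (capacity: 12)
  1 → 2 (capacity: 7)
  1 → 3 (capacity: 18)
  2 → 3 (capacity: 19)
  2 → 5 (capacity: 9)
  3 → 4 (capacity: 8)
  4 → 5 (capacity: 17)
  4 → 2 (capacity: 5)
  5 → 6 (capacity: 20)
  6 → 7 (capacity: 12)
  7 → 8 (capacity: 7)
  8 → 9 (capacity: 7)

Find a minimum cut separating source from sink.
Min cut value = 7, edges: (8,9)

Min cut value: 7
Partition: S = [0, 1, 2, 3, 4, 5, 6, 7, 8], T = [9]
Cut edges: (8,9)

By max-flow min-cut theorem, max flow = min cut = 7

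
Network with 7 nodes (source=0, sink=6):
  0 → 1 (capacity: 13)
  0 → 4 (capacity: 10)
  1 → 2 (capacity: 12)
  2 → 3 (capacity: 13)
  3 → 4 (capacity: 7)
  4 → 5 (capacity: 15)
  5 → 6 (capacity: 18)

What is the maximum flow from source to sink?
Maximum flow = 15

Max flow: 15

Flow assignment:
  0 → 1: 7/13
  0 → 4: 8/10
  1 → 2: 7/12
  2 → 3: 7/13
  3 → 4: 7/7
  4 → 5: 15/15
  5 → 6: 15/18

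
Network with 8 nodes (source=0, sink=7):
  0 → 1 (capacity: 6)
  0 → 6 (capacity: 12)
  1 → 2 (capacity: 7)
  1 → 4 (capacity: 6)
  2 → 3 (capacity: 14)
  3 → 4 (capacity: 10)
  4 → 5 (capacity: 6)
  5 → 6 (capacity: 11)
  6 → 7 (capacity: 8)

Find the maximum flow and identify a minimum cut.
Max flow = 8, Min cut edges: (6,7)

Maximum flow: 8
Minimum cut: (6,7)
Partition: S = [0, 1, 2, 3, 4, 5, 6], T = [7]

Max-flow min-cut theorem verified: both equal 8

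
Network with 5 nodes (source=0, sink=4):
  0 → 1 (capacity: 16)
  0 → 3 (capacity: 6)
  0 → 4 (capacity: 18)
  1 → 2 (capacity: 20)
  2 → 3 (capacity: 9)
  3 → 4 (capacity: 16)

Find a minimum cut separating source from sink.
Min cut value = 33, edges: (0,3), (0,4), (2,3)

Min cut value: 33
Partition: S = [0, 1, 2], T = [3, 4]
Cut edges: (0,3), (0,4), (2,3)

By max-flow min-cut theorem, max flow = min cut = 33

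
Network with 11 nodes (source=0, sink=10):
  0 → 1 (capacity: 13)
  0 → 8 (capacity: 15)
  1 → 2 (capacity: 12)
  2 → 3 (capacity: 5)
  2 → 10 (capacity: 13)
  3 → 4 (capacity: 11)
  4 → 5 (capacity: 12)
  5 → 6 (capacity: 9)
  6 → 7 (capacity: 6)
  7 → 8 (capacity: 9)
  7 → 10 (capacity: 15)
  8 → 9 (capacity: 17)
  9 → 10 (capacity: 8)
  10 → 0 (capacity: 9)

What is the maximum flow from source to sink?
Maximum flow = 20

Max flow: 20

Flow assignment:
  0 → 1: 12/13
  0 → 8: 8/15
  1 → 2: 12/12
  2 → 10: 12/13
  8 → 9: 8/17
  9 → 10: 8/8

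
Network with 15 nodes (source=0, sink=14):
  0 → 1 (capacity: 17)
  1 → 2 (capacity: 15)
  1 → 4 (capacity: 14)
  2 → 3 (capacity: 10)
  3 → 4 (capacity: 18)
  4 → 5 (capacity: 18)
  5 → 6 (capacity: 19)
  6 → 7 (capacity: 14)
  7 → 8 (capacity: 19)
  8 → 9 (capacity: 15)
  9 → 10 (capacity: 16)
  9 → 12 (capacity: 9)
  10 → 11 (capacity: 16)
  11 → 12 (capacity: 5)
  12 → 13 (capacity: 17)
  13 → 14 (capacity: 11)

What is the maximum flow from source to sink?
Maximum flow = 11

Max flow: 11

Flow assignment:
  0 → 1: 11/17
  1 → 2: 3/15
  1 → 4: 8/14
  2 → 3: 3/10
  3 → 4: 3/18
  4 → 5: 11/18
  5 → 6: 11/19
  6 → 7: 11/14
  7 → 8: 11/19
  8 → 9: 11/15
  9 → 10: 5/16
  9 → 12: 6/9
  10 → 11: 5/16
  11 → 12: 5/5
  12 → 13: 11/17
  13 → 14: 11/11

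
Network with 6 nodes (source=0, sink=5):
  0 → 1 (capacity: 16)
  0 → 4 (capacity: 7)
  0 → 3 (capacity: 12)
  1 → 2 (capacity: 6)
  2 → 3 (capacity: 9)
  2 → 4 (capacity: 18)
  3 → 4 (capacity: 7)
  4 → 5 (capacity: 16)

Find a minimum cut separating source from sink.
Min cut value = 16, edges: (4,5)

Min cut value: 16
Partition: S = [0, 1, 2, 3, 4], T = [5]
Cut edges: (4,5)

By max-flow min-cut theorem, max flow = min cut = 16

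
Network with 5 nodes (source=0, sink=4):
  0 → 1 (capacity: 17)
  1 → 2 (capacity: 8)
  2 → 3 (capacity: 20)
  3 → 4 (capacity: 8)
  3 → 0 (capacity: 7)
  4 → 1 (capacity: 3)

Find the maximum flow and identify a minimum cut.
Max flow = 8, Min cut edges: (3,4)

Maximum flow: 8
Minimum cut: (3,4)
Partition: S = [0, 1, 2, 3], T = [4]

Max-flow min-cut theorem verified: both equal 8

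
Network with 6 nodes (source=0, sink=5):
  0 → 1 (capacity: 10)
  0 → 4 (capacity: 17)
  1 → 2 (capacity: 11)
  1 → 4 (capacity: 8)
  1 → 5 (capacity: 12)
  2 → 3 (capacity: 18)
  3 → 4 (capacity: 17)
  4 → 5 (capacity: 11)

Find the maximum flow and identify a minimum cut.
Max flow = 21, Min cut edges: (0,1), (4,5)

Maximum flow: 21
Minimum cut: (0,1), (4,5)
Partition: S = [0, 2, 3, 4], T = [1, 5]

Max-flow min-cut theorem verified: both equal 21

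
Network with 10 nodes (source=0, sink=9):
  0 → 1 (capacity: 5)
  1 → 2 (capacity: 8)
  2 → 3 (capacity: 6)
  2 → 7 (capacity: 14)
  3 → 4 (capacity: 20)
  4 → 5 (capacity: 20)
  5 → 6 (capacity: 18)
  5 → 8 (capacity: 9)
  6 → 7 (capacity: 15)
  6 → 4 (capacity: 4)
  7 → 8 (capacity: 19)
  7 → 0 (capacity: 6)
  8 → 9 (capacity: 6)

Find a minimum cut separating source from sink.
Min cut value = 5, edges: (0,1)

Min cut value: 5
Partition: S = [0], T = [1, 2, 3, 4, 5, 6, 7, 8, 9]
Cut edges: (0,1)

By max-flow min-cut theorem, max flow = min cut = 5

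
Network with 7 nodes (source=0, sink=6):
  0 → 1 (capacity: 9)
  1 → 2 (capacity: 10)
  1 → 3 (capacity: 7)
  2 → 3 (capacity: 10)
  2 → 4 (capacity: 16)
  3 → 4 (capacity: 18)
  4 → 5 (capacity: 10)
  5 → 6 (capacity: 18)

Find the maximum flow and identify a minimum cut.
Max flow = 9, Min cut edges: (0,1)

Maximum flow: 9
Minimum cut: (0,1)
Partition: S = [0], T = [1, 2, 3, 4, 5, 6]

Max-flow min-cut theorem verified: both equal 9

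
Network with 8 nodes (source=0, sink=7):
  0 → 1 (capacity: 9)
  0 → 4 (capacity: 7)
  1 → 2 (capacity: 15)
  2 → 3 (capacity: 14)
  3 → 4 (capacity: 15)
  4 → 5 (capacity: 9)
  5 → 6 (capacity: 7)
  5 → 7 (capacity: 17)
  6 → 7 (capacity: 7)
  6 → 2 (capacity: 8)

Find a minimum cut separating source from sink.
Min cut value = 9, edges: (4,5)

Min cut value: 9
Partition: S = [0, 1, 2, 3, 4], T = [5, 6, 7]
Cut edges: (4,5)

By max-flow min-cut theorem, max flow = min cut = 9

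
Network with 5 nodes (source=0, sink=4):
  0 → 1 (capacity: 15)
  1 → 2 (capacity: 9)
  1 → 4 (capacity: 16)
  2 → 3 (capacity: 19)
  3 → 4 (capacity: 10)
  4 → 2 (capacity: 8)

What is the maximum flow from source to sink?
Maximum flow = 15

Max flow: 15

Flow assignment:
  0 → 1: 15/15
  1 → 4: 15/16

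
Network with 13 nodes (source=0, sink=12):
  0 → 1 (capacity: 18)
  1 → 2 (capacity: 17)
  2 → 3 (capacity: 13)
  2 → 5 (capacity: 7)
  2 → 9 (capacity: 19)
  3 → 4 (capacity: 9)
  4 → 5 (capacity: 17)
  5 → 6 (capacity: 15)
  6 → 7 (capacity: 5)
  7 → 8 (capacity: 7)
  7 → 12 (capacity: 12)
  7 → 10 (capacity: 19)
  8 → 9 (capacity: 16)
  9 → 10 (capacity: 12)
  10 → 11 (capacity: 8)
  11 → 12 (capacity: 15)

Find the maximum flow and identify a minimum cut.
Max flow = 13, Min cut edges: (6,7), (10,11)

Maximum flow: 13
Minimum cut: (6,7), (10,11)
Partition: S = [0, 1, 2, 3, 4, 5, 6, 8, 9, 10], T = [7, 11, 12]

Max-flow min-cut theorem verified: both equal 13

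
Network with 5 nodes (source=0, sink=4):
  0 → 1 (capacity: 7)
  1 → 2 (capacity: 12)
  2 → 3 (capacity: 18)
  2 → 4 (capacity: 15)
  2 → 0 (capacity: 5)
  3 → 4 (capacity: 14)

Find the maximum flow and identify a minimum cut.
Max flow = 7, Min cut edges: (0,1)

Maximum flow: 7
Minimum cut: (0,1)
Partition: S = [0], T = [1, 2, 3, 4]

Max-flow min-cut theorem verified: both equal 7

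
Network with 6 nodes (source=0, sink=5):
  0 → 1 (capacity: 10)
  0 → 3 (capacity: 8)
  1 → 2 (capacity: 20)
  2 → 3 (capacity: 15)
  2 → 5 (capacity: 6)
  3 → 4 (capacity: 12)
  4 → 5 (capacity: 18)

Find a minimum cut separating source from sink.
Min cut value = 18, edges: (2,5), (3,4)

Min cut value: 18
Partition: S = [0, 1, 2, 3], T = [4, 5]
Cut edges: (2,5), (3,4)

By max-flow min-cut theorem, max flow = min cut = 18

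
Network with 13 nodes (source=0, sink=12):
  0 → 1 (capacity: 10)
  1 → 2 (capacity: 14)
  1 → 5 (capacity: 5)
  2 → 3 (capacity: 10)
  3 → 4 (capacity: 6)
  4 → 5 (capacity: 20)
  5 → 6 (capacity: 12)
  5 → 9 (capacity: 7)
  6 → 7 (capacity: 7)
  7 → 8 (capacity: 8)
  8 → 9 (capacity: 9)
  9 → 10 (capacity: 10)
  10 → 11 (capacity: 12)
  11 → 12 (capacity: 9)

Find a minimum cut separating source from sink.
Min cut value = 9, edges: (11,12)

Min cut value: 9
Partition: S = [0, 1, 2, 3, 4, 5, 6, 7, 8, 9, 10, 11], T = [12]
Cut edges: (11,12)

By max-flow min-cut theorem, max flow = min cut = 9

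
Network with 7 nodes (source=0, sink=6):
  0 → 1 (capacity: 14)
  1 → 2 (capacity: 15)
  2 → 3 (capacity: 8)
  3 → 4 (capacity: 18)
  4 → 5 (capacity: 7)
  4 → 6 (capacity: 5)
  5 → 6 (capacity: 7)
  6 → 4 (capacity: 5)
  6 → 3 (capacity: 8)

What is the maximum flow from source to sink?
Maximum flow = 8

Max flow: 8

Flow assignment:
  0 → 1: 8/14
  1 → 2: 8/15
  2 → 3: 8/8
  3 → 4: 8/18
  4 → 5: 3/7
  4 → 6: 5/5
  5 → 6: 3/7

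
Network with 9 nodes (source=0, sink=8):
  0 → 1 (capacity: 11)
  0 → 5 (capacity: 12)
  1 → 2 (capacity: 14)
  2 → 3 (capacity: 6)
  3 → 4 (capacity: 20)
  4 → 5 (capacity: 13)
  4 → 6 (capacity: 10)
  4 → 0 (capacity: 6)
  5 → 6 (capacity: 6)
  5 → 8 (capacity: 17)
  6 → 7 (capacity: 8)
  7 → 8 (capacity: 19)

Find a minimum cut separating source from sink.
Min cut value = 18, edges: (0,5), (2,3)

Min cut value: 18
Partition: S = [0, 1, 2], T = [3, 4, 5, 6, 7, 8]
Cut edges: (0,5), (2,3)

By max-flow min-cut theorem, max flow = min cut = 18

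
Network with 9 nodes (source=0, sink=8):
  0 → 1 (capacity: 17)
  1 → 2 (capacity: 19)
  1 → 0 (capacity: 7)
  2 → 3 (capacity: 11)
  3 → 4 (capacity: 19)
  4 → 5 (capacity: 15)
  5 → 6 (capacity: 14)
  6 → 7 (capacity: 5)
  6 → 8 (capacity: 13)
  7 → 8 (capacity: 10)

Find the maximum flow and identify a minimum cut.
Max flow = 11, Min cut edges: (2,3)

Maximum flow: 11
Minimum cut: (2,3)
Partition: S = [0, 1, 2], T = [3, 4, 5, 6, 7, 8]

Max-flow min-cut theorem verified: both equal 11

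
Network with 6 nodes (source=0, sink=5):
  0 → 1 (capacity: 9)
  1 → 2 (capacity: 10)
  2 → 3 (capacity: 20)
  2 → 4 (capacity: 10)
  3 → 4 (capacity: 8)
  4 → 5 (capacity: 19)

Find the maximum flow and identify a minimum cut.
Max flow = 9, Min cut edges: (0,1)

Maximum flow: 9
Minimum cut: (0,1)
Partition: S = [0], T = [1, 2, 3, 4, 5]

Max-flow min-cut theorem verified: both equal 9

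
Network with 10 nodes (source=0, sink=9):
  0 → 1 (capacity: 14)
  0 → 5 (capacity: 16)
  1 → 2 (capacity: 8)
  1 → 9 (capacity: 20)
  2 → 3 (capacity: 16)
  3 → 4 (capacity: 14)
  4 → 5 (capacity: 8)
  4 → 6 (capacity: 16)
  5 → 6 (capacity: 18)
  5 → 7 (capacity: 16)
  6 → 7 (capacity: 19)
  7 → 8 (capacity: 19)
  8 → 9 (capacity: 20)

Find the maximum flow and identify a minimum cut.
Max flow = 30, Min cut edges: (0,1), (0,5)

Maximum flow: 30
Minimum cut: (0,1), (0,5)
Partition: S = [0], T = [1, 2, 3, 4, 5, 6, 7, 8, 9]

Max-flow min-cut theorem verified: both equal 30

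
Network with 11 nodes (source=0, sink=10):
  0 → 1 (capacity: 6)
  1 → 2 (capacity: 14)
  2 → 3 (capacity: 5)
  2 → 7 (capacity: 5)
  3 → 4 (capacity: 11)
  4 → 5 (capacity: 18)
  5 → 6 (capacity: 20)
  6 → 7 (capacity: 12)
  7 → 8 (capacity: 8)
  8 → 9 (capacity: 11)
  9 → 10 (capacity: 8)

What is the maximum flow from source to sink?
Maximum flow = 6

Max flow: 6

Flow assignment:
  0 → 1: 6/6
  1 → 2: 6/14
  2 → 3: 1/5
  2 → 7: 5/5
  3 → 4: 1/11
  4 → 5: 1/18
  5 → 6: 1/20
  6 → 7: 1/12
  7 → 8: 6/8
  8 → 9: 6/11
  9 → 10: 6/8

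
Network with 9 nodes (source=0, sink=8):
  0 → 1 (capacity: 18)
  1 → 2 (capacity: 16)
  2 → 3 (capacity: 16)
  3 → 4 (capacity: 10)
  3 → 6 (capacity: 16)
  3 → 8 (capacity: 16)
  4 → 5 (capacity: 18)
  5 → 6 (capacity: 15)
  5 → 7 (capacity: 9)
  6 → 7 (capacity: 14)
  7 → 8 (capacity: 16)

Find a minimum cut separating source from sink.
Min cut value = 16, edges: (2,3)

Min cut value: 16
Partition: S = [0, 1, 2], T = [3, 4, 5, 6, 7, 8]
Cut edges: (2,3)

By max-flow min-cut theorem, max flow = min cut = 16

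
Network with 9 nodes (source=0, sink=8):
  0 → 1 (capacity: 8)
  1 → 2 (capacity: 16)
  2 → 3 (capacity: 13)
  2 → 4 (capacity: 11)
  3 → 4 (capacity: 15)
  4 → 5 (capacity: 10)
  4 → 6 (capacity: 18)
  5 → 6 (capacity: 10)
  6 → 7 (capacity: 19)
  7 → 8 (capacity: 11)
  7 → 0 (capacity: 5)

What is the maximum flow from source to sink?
Maximum flow = 8

Max flow: 8

Flow assignment:
  0 → 1: 8/8
  1 → 2: 8/16
  2 → 4: 8/11
  4 → 6: 8/18
  6 → 7: 8/19
  7 → 8: 8/11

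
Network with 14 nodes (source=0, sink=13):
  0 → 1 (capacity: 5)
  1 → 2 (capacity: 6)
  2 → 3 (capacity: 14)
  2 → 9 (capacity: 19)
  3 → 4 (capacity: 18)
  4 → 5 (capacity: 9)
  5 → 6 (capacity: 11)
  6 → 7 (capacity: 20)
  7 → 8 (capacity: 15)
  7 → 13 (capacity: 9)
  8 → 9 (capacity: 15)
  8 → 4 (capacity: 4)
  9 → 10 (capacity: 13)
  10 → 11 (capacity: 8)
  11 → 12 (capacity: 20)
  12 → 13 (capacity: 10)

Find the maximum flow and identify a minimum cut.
Max flow = 5, Min cut edges: (0,1)

Maximum flow: 5
Minimum cut: (0,1)
Partition: S = [0], T = [1, 2, 3, 4, 5, 6, 7, 8, 9, 10, 11, 12, 13]

Max-flow min-cut theorem verified: both equal 5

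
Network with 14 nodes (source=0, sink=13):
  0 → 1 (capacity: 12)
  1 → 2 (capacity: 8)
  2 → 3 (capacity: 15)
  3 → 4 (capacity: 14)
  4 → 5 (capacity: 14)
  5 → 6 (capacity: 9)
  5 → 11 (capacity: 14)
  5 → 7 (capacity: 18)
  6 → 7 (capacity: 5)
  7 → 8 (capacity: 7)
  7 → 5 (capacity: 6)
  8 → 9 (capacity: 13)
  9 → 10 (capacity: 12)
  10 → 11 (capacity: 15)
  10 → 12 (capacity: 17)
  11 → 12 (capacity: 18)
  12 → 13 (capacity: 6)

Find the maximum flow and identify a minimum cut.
Max flow = 6, Min cut edges: (12,13)

Maximum flow: 6
Minimum cut: (12,13)
Partition: S = [0, 1, 2, 3, 4, 5, 6, 7, 8, 9, 10, 11, 12], T = [13]

Max-flow min-cut theorem verified: both equal 6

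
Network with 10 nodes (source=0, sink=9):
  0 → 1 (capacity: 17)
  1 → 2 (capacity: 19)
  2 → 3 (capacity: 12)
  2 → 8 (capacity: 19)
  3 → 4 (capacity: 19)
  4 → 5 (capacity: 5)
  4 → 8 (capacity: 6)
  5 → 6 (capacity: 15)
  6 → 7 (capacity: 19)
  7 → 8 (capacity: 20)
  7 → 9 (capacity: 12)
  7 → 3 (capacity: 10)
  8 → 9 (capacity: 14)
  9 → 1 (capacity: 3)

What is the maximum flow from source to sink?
Maximum flow = 17

Max flow: 17

Flow assignment:
  0 → 1: 17/17
  1 → 2: 17/19
  2 → 3: 3/12
  2 → 8: 14/19
  3 → 4: 3/19
  4 → 5: 3/5
  5 → 6: 3/15
  6 → 7: 3/19
  7 → 9: 3/12
  8 → 9: 14/14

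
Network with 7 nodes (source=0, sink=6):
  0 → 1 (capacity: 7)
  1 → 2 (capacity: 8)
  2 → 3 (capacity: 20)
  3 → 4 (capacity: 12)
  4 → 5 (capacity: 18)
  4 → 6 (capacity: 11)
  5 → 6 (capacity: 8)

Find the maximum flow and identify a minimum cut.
Max flow = 7, Min cut edges: (0,1)

Maximum flow: 7
Minimum cut: (0,1)
Partition: S = [0], T = [1, 2, 3, 4, 5, 6]

Max-flow min-cut theorem verified: both equal 7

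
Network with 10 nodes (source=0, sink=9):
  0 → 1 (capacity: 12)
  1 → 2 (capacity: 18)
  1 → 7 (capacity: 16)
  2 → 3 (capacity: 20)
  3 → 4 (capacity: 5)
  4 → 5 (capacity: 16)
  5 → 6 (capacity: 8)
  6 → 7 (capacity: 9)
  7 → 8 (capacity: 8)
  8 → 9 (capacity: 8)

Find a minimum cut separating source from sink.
Min cut value = 8, edges: (8,9)

Min cut value: 8
Partition: S = [0, 1, 2, 3, 4, 5, 6, 7, 8], T = [9]
Cut edges: (8,9)

By max-flow min-cut theorem, max flow = min cut = 8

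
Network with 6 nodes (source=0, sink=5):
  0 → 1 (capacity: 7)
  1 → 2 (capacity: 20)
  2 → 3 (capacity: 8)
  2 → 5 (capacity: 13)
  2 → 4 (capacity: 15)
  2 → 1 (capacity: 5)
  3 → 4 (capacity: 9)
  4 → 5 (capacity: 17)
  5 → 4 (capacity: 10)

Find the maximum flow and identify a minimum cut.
Max flow = 7, Min cut edges: (0,1)

Maximum flow: 7
Minimum cut: (0,1)
Partition: S = [0], T = [1, 2, 3, 4, 5]

Max-flow min-cut theorem verified: both equal 7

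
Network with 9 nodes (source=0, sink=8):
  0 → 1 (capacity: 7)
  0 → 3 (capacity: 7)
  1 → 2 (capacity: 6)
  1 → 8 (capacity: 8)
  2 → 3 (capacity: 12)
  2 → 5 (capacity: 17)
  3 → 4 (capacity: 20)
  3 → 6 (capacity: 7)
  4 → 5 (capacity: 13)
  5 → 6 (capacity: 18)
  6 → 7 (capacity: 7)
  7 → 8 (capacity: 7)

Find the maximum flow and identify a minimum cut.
Max flow = 14, Min cut edges: (0,1), (7,8)

Maximum flow: 14
Minimum cut: (0,1), (7,8)
Partition: S = [0, 2, 3, 4, 5, 6, 7], T = [1, 8]

Max-flow min-cut theorem verified: both equal 14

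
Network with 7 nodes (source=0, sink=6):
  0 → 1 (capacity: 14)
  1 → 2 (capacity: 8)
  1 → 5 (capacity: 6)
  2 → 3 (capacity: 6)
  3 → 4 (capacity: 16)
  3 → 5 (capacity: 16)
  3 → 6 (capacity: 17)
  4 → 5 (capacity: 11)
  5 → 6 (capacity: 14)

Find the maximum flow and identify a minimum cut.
Max flow = 12, Min cut edges: (1,5), (2,3)

Maximum flow: 12
Minimum cut: (1,5), (2,3)
Partition: S = [0, 1, 2], T = [3, 4, 5, 6]

Max-flow min-cut theorem verified: both equal 12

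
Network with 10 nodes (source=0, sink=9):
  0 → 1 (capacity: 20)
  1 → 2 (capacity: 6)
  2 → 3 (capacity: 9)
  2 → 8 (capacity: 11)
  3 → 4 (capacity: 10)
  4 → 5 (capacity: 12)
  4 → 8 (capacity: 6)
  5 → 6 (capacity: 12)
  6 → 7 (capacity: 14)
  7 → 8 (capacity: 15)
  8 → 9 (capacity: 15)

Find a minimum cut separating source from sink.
Min cut value = 6, edges: (1,2)

Min cut value: 6
Partition: S = [0, 1], T = [2, 3, 4, 5, 6, 7, 8, 9]
Cut edges: (1,2)

By max-flow min-cut theorem, max flow = min cut = 6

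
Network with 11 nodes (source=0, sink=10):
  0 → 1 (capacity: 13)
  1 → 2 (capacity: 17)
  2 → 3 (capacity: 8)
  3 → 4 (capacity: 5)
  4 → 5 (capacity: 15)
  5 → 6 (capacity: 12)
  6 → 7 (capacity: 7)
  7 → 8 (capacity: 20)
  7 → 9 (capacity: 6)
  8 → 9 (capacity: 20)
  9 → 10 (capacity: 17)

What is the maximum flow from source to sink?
Maximum flow = 5

Max flow: 5

Flow assignment:
  0 → 1: 5/13
  1 → 2: 5/17
  2 → 3: 5/8
  3 → 4: 5/5
  4 → 5: 5/15
  5 → 6: 5/12
  6 → 7: 5/7
  7 → 9: 5/6
  9 → 10: 5/17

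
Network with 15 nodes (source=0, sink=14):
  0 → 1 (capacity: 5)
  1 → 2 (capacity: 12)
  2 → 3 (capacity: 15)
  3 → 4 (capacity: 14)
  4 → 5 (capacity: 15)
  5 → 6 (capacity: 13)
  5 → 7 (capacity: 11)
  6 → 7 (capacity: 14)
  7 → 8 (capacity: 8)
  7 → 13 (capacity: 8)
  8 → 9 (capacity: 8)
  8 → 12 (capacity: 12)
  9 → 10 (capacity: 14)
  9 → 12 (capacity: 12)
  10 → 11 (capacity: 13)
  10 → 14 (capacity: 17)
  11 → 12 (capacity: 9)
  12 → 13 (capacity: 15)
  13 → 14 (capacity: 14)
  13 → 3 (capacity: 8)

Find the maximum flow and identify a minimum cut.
Max flow = 5, Min cut edges: (0,1)

Maximum flow: 5
Minimum cut: (0,1)
Partition: S = [0], T = [1, 2, 3, 4, 5, 6, 7, 8, 9, 10, 11, 12, 13, 14]

Max-flow min-cut theorem verified: both equal 5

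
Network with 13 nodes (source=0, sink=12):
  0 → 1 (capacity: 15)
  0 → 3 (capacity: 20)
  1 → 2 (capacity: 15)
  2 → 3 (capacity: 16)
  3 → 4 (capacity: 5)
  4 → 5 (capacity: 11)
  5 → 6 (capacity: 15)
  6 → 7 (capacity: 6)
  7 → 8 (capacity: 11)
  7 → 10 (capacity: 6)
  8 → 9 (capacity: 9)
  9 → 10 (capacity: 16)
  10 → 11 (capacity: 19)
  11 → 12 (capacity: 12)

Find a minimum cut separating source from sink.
Min cut value = 5, edges: (3,4)

Min cut value: 5
Partition: S = [0, 1, 2, 3], T = [4, 5, 6, 7, 8, 9, 10, 11, 12]
Cut edges: (3,4)

By max-flow min-cut theorem, max flow = min cut = 5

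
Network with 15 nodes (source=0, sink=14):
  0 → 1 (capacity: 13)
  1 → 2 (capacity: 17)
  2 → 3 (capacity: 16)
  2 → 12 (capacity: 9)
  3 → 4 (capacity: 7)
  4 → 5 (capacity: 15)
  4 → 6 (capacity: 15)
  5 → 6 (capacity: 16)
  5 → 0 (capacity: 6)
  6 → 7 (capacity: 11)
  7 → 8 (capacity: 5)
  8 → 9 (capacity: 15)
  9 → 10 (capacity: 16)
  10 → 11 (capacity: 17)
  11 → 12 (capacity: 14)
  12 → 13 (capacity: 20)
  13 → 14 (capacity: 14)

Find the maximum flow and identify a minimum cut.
Max flow = 13, Min cut edges: (0,1)

Maximum flow: 13
Minimum cut: (0,1)
Partition: S = [0], T = [1, 2, 3, 4, 5, 6, 7, 8, 9, 10, 11, 12, 13, 14]

Max-flow min-cut theorem verified: both equal 13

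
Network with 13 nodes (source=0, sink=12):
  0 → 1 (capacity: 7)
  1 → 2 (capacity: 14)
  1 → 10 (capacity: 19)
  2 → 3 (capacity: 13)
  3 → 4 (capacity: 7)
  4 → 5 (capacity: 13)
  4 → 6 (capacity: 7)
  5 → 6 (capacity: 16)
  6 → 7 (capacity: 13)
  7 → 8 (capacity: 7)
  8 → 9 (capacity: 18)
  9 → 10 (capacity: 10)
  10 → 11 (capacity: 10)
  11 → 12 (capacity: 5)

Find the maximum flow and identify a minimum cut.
Max flow = 5, Min cut edges: (11,12)

Maximum flow: 5
Minimum cut: (11,12)
Partition: S = [0, 1, 2, 3, 4, 5, 6, 7, 8, 9, 10, 11], T = [12]

Max-flow min-cut theorem verified: both equal 5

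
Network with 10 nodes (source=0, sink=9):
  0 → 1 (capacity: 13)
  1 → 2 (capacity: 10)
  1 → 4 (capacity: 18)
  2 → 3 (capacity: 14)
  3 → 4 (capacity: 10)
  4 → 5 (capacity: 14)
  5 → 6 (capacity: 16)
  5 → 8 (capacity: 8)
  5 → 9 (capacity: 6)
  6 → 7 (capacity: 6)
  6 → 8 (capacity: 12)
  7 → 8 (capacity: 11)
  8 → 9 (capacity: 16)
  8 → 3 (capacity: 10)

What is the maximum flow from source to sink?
Maximum flow = 13

Max flow: 13

Flow assignment:
  0 → 1: 13/13
  1 → 4: 13/18
  4 → 5: 13/14
  5 → 8: 7/8
  5 → 9: 6/6
  8 → 9: 7/16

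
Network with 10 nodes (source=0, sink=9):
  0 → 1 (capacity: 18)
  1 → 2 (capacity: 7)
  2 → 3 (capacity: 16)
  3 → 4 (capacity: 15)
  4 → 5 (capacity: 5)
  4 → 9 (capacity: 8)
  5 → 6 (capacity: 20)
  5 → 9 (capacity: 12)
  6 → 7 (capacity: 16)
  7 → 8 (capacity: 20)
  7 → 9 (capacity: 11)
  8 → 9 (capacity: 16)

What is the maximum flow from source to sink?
Maximum flow = 7

Max flow: 7

Flow assignment:
  0 → 1: 7/18
  1 → 2: 7/7
  2 → 3: 7/16
  3 → 4: 7/15
  4 → 9: 7/8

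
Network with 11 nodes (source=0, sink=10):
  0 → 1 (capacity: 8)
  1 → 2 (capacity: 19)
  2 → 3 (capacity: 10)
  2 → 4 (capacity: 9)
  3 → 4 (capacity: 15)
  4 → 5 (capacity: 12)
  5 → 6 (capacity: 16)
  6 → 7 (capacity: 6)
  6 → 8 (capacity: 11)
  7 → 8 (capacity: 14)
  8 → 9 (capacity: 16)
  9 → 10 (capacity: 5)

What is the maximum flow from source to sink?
Maximum flow = 5

Max flow: 5

Flow assignment:
  0 → 1: 5/8
  1 → 2: 5/19
  2 → 4: 5/9
  4 → 5: 5/12
  5 → 6: 5/16
  6 → 8: 5/11
  8 → 9: 5/16
  9 → 10: 5/5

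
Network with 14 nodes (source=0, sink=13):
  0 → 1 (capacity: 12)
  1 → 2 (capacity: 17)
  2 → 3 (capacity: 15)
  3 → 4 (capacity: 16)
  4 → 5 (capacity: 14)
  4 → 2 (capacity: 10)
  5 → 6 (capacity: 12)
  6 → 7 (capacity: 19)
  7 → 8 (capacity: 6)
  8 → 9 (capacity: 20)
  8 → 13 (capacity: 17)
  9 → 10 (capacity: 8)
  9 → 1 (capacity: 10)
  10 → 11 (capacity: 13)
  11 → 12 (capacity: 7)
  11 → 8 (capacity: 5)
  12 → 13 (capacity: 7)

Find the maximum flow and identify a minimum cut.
Max flow = 6, Min cut edges: (7,8)

Maximum flow: 6
Minimum cut: (7,8)
Partition: S = [0, 1, 2, 3, 4, 5, 6, 7], T = [8, 9, 10, 11, 12, 13]

Max-flow min-cut theorem verified: both equal 6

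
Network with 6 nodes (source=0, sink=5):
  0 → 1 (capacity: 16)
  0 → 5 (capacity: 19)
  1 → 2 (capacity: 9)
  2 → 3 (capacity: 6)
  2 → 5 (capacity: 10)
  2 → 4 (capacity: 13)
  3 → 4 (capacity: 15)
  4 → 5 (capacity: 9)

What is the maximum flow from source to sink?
Maximum flow = 28

Max flow: 28

Flow assignment:
  0 → 1: 9/16
  0 → 5: 19/19
  1 → 2: 9/9
  2 → 5: 9/10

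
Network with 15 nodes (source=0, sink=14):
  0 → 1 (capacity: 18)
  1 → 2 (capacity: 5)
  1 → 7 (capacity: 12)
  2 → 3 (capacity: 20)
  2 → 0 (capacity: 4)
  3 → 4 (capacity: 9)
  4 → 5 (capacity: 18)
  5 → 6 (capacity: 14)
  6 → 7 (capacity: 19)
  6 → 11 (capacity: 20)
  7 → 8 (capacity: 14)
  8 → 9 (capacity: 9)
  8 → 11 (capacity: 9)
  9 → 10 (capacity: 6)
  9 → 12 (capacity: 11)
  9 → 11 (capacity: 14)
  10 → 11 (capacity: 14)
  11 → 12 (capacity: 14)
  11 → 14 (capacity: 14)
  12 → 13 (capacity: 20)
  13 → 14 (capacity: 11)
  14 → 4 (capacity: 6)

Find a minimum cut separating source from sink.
Min cut value = 17, edges: (1,2), (1,7)

Min cut value: 17
Partition: S = [0, 1], T = [2, 3, 4, 5, 6, 7, 8, 9, 10, 11, 12, 13, 14]
Cut edges: (1,2), (1,7)

By max-flow min-cut theorem, max flow = min cut = 17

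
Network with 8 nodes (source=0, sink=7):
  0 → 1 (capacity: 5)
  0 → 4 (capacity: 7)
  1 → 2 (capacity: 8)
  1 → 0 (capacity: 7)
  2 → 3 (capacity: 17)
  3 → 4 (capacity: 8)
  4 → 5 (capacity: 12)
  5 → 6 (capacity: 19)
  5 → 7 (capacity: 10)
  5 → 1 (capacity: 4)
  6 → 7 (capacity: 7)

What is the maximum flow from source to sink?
Maximum flow = 12

Max flow: 12

Flow assignment:
  0 → 1: 5/5
  0 → 4: 7/7
  1 → 2: 5/8
  2 → 3: 5/17
  3 → 4: 5/8
  4 → 5: 12/12
  5 → 6: 2/19
  5 → 7: 10/10
  6 → 7: 2/7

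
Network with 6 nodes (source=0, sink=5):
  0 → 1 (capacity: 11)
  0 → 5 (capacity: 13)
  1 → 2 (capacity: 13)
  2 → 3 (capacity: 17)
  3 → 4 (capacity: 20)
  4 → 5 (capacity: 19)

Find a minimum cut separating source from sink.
Min cut value = 24, edges: (0,1), (0,5)

Min cut value: 24
Partition: S = [0], T = [1, 2, 3, 4, 5]
Cut edges: (0,1), (0,5)

By max-flow min-cut theorem, max flow = min cut = 24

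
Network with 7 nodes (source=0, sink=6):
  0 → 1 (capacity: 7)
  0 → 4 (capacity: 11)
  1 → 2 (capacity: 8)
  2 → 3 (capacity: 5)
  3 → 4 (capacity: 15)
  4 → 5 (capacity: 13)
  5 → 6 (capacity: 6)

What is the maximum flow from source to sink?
Maximum flow = 6

Max flow: 6

Flow assignment:
  0 → 1: 5/7
  0 → 4: 1/11
  1 → 2: 5/8
  2 → 3: 5/5
  3 → 4: 5/15
  4 → 5: 6/13
  5 → 6: 6/6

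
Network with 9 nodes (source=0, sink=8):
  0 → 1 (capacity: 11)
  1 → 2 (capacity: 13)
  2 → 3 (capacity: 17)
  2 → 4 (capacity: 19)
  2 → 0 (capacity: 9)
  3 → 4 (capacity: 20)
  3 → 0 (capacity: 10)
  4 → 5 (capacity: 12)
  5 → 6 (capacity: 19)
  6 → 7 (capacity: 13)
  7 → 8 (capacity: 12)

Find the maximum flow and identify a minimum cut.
Max flow = 11, Min cut edges: (0,1)

Maximum flow: 11
Minimum cut: (0,1)
Partition: S = [0], T = [1, 2, 3, 4, 5, 6, 7, 8]

Max-flow min-cut theorem verified: both equal 11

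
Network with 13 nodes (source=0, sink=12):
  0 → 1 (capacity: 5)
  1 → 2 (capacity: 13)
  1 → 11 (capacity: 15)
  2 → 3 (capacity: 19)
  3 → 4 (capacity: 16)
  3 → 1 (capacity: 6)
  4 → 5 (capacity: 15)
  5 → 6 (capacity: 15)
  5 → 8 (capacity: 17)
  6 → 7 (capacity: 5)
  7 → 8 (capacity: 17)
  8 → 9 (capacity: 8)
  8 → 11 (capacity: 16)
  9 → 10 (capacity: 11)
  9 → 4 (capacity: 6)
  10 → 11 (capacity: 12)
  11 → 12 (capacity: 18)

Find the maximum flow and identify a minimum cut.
Max flow = 5, Min cut edges: (0,1)

Maximum flow: 5
Minimum cut: (0,1)
Partition: S = [0], T = [1, 2, 3, 4, 5, 6, 7, 8, 9, 10, 11, 12]

Max-flow min-cut theorem verified: both equal 5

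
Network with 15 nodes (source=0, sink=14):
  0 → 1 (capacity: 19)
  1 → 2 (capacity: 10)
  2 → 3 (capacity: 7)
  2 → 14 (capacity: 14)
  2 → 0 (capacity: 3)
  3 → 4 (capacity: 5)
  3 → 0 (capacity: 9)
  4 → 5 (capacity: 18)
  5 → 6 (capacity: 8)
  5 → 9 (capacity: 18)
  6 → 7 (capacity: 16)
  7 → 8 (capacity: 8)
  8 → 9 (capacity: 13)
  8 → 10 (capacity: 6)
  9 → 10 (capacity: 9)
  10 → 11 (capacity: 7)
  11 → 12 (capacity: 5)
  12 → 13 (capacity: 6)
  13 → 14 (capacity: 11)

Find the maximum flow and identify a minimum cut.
Max flow = 10, Min cut edges: (1,2)

Maximum flow: 10
Minimum cut: (1,2)
Partition: S = [0, 1], T = [2, 3, 4, 5, 6, 7, 8, 9, 10, 11, 12, 13, 14]

Max-flow min-cut theorem verified: both equal 10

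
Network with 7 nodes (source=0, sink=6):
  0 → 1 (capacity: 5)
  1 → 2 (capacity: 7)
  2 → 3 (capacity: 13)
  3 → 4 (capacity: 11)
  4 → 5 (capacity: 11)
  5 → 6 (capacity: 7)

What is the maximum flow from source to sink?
Maximum flow = 5

Max flow: 5

Flow assignment:
  0 → 1: 5/5
  1 → 2: 5/7
  2 → 3: 5/13
  3 → 4: 5/11
  4 → 5: 5/11
  5 → 6: 5/7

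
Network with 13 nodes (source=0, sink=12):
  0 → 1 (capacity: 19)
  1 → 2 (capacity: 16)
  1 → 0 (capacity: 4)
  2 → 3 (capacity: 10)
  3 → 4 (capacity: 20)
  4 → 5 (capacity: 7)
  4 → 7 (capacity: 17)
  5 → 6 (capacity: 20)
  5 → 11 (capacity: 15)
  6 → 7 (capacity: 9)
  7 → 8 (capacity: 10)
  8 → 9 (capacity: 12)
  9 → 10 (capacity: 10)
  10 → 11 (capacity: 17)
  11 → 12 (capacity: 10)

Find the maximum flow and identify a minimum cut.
Max flow = 10, Min cut edges: (11,12)

Maximum flow: 10
Minimum cut: (11,12)
Partition: S = [0, 1, 2, 3, 4, 5, 6, 7, 8, 9, 10, 11], T = [12]

Max-flow min-cut theorem verified: both equal 10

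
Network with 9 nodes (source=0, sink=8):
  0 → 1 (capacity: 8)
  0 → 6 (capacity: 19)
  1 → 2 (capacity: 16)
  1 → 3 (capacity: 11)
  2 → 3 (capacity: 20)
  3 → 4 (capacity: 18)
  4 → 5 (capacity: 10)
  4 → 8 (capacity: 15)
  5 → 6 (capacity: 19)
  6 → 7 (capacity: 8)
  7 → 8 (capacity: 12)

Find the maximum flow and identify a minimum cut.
Max flow = 16, Min cut edges: (0,1), (6,7)

Maximum flow: 16
Minimum cut: (0,1), (6,7)
Partition: S = [0, 5, 6], T = [1, 2, 3, 4, 7, 8]

Max-flow min-cut theorem verified: both equal 16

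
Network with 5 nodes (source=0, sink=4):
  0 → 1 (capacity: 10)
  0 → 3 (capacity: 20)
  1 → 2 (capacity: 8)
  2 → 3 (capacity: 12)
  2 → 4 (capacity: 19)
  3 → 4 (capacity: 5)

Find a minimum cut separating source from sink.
Min cut value = 13, edges: (1,2), (3,4)

Min cut value: 13
Partition: S = [0, 1, 3], T = [2, 4]
Cut edges: (1,2), (3,4)

By max-flow min-cut theorem, max flow = min cut = 13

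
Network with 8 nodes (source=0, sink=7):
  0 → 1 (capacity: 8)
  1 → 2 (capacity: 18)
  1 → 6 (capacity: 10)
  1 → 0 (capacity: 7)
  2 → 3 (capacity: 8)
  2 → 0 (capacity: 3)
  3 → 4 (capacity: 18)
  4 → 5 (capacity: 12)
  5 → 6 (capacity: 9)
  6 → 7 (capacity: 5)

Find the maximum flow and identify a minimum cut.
Max flow = 5, Min cut edges: (6,7)

Maximum flow: 5
Minimum cut: (6,7)
Partition: S = [0, 1, 2, 3, 4, 5, 6], T = [7]

Max-flow min-cut theorem verified: both equal 5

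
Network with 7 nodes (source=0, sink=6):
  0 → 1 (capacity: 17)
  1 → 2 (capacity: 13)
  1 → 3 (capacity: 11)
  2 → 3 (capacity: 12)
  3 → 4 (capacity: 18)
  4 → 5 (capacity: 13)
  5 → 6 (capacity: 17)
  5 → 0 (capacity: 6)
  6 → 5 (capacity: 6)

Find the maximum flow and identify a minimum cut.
Max flow = 13, Min cut edges: (4,5)

Maximum flow: 13
Minimum cut: (4,5)
Partition: S = [0, 1, 2, 3, 4], T = [5, 6]

Max-flow min-cut theorem verified: both equal 13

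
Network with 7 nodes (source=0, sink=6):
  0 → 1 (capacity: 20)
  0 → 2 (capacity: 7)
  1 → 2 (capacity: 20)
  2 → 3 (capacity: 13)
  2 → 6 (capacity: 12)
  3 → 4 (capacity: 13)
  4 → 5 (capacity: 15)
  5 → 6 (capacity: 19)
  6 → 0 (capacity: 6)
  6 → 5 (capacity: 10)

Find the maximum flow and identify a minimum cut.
Max flow = 25, Min cut edges: (2,6), (3,4)

Maximum flow: 25
Minimum cut: (2,6), (3,4)
Partition: S = [0, 1, 2, 3], T = [4, 5, 6]

Max-flow min-cut theorem verified: both equal 25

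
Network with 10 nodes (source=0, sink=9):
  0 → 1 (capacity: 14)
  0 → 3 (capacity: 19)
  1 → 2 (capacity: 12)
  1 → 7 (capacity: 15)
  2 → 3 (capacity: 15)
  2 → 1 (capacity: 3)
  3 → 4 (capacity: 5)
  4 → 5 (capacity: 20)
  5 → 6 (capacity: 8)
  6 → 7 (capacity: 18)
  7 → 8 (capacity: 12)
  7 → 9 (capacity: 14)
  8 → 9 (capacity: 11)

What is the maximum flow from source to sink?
Maximum flow = 19

Max flow: 19

Flow assignment:
  0 → 1: 14/14
  0 → 3: 5/19
  1 → 7: 14/15
  3 → 4: 5/5
  4 → 5: 5/20
  5 → 6: 5/8
  6 → 7: 5/18
  7 → 8: 5/12
  7 → 9: 14/14
  8 → 9: 5/11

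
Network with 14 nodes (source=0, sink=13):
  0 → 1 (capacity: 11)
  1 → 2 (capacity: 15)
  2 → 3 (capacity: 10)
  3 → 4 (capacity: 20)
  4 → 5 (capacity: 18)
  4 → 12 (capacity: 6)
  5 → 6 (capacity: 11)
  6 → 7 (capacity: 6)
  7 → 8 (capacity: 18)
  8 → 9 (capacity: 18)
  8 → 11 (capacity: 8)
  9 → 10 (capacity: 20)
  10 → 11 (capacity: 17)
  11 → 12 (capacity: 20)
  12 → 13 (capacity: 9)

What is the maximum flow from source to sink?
Maximum flow = 9

Max flow: 9

Flow assignment:
  0 → 1: 9/11
  1 → 2: 9/15
  2 → 3: 9/10
  3 → 4: 9/20
  4 → 5: 4/18
  4 → 12: 5/6
  5 → 6: 4/11
  6 → 7: 4/6
  7 → 8: 4/18
  8 → 11: 4/8
  11 → 12: 4/20
  12 → 13: 9/9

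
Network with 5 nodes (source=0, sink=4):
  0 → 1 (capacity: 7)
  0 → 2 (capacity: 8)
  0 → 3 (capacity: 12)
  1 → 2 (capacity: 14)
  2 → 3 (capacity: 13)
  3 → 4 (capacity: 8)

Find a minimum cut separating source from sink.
Min cut value = 8, edges: (3,4)

Min cut value: 8
Partition: S = [0, 1, 2, 3], T = [4]
Cut edges: (3,4)

By max-flow min-cut theorem, max flow = min cut = 8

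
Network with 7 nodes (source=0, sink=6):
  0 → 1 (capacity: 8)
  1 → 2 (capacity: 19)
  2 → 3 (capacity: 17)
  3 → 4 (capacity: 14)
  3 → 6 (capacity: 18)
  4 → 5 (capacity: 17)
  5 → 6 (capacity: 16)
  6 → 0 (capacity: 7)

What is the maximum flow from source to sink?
Maximum flow = 8

Max flow: 8

Flow assignment:
  0 → 1: 8/8
  1 → 2: 8/19
  2 → 3: 8/17
  3 → 6: 8/18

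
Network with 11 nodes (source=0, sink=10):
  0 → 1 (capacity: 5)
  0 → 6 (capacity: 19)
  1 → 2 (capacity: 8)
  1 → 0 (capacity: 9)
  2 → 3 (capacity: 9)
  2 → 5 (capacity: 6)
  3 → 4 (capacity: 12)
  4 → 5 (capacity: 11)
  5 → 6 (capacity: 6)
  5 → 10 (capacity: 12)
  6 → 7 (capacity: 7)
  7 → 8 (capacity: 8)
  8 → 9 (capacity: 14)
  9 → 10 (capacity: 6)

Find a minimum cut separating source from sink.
Min cut value = 11, edges: (0,1), (9,10)

Min cut value: 11
Partition: S = [0, 6, 7, 8, 9], T = [1, 2, 3, 4, 5, 10]
Cut edges: (0,1), (9,10)

By max-flow min-cut theorem, max flow = min cut = 11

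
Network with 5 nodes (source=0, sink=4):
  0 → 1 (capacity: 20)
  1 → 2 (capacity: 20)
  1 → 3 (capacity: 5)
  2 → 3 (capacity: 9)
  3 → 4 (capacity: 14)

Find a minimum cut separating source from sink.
Min cut value = 14, edges: (3,4)

Min cut value: 14
Partition: S = [0, 1, 2, 3], T = [4]
Cut edges: (3,4)

By max-flow min-cut theorem, max flow = min cut = 14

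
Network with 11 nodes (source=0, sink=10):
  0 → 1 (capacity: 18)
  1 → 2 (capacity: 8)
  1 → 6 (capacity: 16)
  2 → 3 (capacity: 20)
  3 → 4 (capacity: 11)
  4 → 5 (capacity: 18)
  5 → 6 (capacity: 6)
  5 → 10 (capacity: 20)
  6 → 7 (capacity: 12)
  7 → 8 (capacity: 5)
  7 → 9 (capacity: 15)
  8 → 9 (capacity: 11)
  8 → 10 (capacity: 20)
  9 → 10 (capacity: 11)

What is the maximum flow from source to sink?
Maximum flow = 18

Max flow: 18

Flow assignment:
  0 → 1: 18/18
  1 → 2: 6/8
  1 → 6: 12/16
  2 → 3: 6/20
  3 → 4: 6/11
  4 → 5: 6/18
  5 → 10: 6/20
  6 → 7: 12/12
  7 → 8: 5/5
  7 → 9: 7/15
  8 → 10: 5/20
  9 → 10: 7/11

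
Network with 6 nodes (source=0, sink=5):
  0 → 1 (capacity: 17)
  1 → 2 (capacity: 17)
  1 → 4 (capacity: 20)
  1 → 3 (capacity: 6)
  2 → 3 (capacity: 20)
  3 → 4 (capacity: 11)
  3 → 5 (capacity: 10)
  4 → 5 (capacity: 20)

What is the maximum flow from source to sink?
Maximum flow = 17

Max flow: 17

Flow assignment:
  0 → 1: 17/17
  1 → 4: 17/20
  4 → 5: 17/20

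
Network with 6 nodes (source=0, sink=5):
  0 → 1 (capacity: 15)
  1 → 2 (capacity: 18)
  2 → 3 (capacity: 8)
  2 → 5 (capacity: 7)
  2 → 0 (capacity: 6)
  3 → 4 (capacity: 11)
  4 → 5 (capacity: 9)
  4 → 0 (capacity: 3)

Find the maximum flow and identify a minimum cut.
Max flow = 15, Min cut edges: (2,3), (2,5)

Maximum flow: 15
Minimum cut: (2,3), (2,5)
Partition: S = [0, 1, 2], T = [3, 4, 5]

Max-flow min-cut theorem verified: both equal 15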